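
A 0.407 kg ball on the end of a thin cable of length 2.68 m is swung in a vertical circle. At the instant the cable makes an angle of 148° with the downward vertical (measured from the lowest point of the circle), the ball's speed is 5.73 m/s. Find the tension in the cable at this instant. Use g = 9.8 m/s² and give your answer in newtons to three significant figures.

1.60 N

Take the radial direction toward the centre of the circle as positive. The component of the weight along the string toward the centre is −mg cos φ (φ measured from the bottom), so Newton's second law along the string gives T − mg cos φ = m v²/r.
cos 148° = -0.8480, so T = m(v²/r + g cos φ) = 0.407 × ((5.73)²/2.68 + 9.8 × -0.8480) = 0.407 × (12.25 + (-8.311)) = 0.407 × 3.940 = 1.604 N.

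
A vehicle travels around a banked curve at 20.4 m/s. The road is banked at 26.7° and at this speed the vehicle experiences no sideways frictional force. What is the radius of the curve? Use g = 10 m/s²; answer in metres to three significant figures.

Frictionless banking: tanθ = v²/(rg), so r = v²/(g tanθ).
r = (20.4)²/(10.0 × tan 26.7°) = 416.2/(10.0 × 0.5029) = 416.2/5.029 = 82.74 m.

82.7 m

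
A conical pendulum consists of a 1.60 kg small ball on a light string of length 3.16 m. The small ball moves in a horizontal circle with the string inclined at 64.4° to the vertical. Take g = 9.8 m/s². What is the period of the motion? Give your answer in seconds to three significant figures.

r = L sinθ = 2.850 m. From T sinθ = mω²r and T cosθ = mg: tanθ = ω²r/g, so ω² = g tanθ / r = g/(L cosθ).
ω = √(g/(L cosθ)) = √(9.8/(3.16 × 0.4321)) = √7.177 = 2.679 rad/s.
Period = 2π/ω = 2.345 s.

2.35 s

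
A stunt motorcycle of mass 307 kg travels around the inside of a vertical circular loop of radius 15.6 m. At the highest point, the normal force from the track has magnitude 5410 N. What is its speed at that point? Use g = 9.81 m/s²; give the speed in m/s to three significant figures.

At the top, N + mg = mv²/r, so v = √(r(N/m + g)) = √(15.6 × (5410/307 + 9.81)) = √(15.6 × 27.43) = √427.9 = 20.69 m/s.

20.7 m/s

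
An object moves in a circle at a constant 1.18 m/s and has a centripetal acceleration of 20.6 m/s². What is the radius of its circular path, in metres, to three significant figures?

0.0676 m

a_c = v²/r ⇒ r = v²/a_c = (1.18)²/20.6 = 1.392/20.6 = 0.06759 m.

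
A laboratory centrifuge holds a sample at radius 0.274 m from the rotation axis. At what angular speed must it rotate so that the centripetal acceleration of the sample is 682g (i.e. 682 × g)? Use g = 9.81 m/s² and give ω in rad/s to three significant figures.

Centripetal acceleration a_c = ω²r. Setting ω²r = 682g:
ω = √(682g / r) = √(682 × 9.81 / 0.274) = √24420 = 156.3 rad/s.

156 rad/s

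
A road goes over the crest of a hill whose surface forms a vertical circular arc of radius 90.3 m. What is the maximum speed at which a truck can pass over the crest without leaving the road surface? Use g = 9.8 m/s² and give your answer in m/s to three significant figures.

29.7 m/s

At the crest the centre of the circle is below the truck, so the net downward (centripetal) force is mg − N = mv²/r.
The truck leaves the road when N → 0, giving v_max = √(g r) = √(9.8 × 90.3) = 29.75 m/s.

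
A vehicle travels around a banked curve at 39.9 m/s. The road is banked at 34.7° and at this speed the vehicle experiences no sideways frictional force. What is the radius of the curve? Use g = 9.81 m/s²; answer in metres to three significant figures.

234 m

Frictionless banking: tanθ = v²/(rg), so r = v²/(g tanθ).
r = (39.9)²/(9.81 × tan 34.7°) = 1592/(9.81 × 0.6924) = 1592/6.793 = 234.4 m.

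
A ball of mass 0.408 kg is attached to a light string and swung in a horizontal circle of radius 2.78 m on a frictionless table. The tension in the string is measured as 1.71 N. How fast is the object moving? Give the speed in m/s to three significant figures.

3.41 m/s

T = m v²/r ⇒ v = √(T r / m) = √(1.71 × 2.78 / 0.408) = √11.65 = 3.413 m/s.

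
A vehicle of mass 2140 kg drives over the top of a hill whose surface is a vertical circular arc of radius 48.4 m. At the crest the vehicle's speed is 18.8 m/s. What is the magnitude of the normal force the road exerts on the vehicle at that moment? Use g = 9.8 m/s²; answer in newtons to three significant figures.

5340 N

At the crest the centripetal acceleration points downward (toward the centre of the arc), so mg − N = mv²/r.
N = m(g − v²/r) = 2140 × (9.8 − (18.8)²/48.4) = 2140 × (9.8 − 7.302) = 2140 × 2.498 = 5345 N.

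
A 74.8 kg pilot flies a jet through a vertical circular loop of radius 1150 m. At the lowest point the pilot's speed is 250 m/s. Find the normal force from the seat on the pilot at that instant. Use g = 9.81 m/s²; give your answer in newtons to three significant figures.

At the lowest point, N points up (toward the centre) and the weight mg points down (away from the centre), so the net inward force is N − mg = mv²/r.
N = m(v²/r + g) = 74.8 × ((250)²/1150 + 9.81) = 74.8 × (54.35 + 9.81) = 74.8 × 64.16 = 4799 N.

4800 N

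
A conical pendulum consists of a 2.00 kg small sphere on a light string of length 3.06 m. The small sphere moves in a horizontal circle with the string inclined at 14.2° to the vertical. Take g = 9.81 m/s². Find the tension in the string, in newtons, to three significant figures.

Vertically the bob has no acceleration, so T cosθ = mg.
T = mg/cosθ = 2.00 × 9.81 / cos 14.2° = 19.62/0.9694 = 20.24 N.

20.2 N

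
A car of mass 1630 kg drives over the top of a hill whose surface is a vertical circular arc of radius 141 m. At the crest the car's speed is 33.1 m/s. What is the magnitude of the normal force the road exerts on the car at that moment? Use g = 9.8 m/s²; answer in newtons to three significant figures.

3310 N

At the crest the centripetal acceleration points downward (toward the centre of the arc), so mg − N = mv²/r.
N = m(g − v²/r) = 1630 × (9.8 − (33.1)²/141) = 1630 × (9.8 − 7.770) = 1630 × 2.030 = 3308 N.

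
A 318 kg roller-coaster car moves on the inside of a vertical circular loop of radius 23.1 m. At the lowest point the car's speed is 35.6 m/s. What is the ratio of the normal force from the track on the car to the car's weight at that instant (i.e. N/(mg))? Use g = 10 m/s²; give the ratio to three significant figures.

6.49

At the bottom, N − mg = mv²/r, so N = m(v²/r + g) and N/(mg) = v²/(rg) + 1 = (35.6)²/(23.1 × 10.0) + 1 = 5.486 + 1 = 6.486.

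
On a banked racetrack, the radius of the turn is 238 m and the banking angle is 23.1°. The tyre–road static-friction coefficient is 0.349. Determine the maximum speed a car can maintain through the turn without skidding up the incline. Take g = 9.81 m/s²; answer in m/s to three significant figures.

At the maximum speed, friction acts down the slope at its limiting value f = μN. Radially (horizontal, toward centre): N sinθ + μN cosθ = mv²/r. Vertically: N cosθ − μN sinθ = mg.
Dividing: v² = r g (sinθ + μcosθ)/(cosθ − μsinθ).
sinθ + μcosθ = 0.3923 + 0.349×0.9198 = 0.7134; cosθ − μsinθ = 0.9198 − 0.349×0.3923 = 0.7829.
v² = 238 × 9.81 × 0.7134/0.7829 = 2127 m²/s², so v = 46.12 m/s.

46.1 m/s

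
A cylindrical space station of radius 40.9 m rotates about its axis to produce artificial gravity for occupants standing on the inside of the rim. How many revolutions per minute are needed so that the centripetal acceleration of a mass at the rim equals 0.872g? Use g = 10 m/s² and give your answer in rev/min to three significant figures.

4.41 rev/min

Require ω²r = 0.872g, so ω = √(0.872 × 10.0/40.9) = 0.4617 rad/s.
In rev/min: ω × 60/(2π) = 0.4617 × 60/(2π) = 4.409 rev/min.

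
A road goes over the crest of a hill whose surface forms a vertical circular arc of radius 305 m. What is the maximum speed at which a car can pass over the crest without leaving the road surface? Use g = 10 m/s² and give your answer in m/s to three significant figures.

At the crest the centre of the circle is below the car, so the net downward (centripetal) force is mg − N = mv²/r.
The car leaves the road when N → 0, giving v_max = √(g r) = √(10.0 × 305) = 55.23 m/s.

55.2 m/s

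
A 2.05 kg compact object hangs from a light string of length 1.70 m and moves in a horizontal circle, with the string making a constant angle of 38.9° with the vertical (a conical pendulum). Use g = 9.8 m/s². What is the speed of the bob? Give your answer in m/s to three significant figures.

2.91 m/s

The radius of the circle is r = L sinθ = 1.70 × sin 38.9° = 1.068 m.
Horizontally T sinθ = mv²/r and vertically T cosθ = mg, so tanθ = v²/(rg).
v = √(r g tanθ) = √(1.068 × 9.8 × 0.8069) = √8.442 = 2.905 m/s.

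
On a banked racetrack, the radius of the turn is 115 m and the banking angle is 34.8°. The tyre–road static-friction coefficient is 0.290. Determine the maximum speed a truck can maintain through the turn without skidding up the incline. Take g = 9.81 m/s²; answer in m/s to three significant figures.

37.3 m/s

At the maximum speed, friction acts down the slope at its limiting value f = μN. Radially (horizontal, toward centre): N sinθ + μN cosθ = mv²/r. Vertically: N cosθ − μN sinθ = mg.
Dividing: v² = r g (sinθ + μcosθ)/(cosθ − μsinθ).
sinθ + μcosθ = 0.5707 + 0.290×0.8211 = 0.8088; cosθ − μsinθ = 0.8211 − 0.290×0.5707 = 0.6556.
v² = 115 × 9.81 × 0.8088/0.6556 = 1392 m²/s², so v = 37.31 m/s.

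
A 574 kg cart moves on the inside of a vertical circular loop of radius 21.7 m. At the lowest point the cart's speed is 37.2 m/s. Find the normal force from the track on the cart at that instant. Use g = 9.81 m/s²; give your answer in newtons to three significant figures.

42200 N

At the lowest point, N points up (toward the centre) and the weight mg points down (away from the centre), so the net inward force is N − mg = mv²/r.
N = m(v²/r + g) = 574 × ((37.2)²/21.7 + 9.81) = 574 × (63.77 + 9.81) = 574 × 73.58 = 42240 N.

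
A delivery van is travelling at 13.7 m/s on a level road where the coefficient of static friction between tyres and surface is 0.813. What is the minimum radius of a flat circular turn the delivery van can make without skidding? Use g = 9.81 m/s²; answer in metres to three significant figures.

At the limit, μ_s m g = m v²/r, so r_min = v²/(μ_s g) = (13.7)²/(0.813 × 9.81) = 187.7/7.976 = 23.53 m.

23.5 m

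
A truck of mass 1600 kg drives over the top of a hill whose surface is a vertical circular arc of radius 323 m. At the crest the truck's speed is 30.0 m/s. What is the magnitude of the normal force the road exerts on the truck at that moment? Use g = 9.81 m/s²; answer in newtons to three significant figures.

At the crest the centripetal acceleration points downward (toward the centre of the arc), so mg − N = mv²/r.
N = m(g − v²/r) = 1600 × (9.81 − (30.0)²/323) = 1600 × (9.81 − 2.786) = 1600 × 7.024 = 11240 N.

11200 N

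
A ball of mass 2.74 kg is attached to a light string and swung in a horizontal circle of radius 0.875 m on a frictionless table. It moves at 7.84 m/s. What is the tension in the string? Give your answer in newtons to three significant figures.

192 N

The tension is the only horizontal force, so it supplies the full centripetal force: T = m v²/r = 2.74 × (7.840)²/0.875 = 2.74 × 61.47/0.875 = 192.5 N.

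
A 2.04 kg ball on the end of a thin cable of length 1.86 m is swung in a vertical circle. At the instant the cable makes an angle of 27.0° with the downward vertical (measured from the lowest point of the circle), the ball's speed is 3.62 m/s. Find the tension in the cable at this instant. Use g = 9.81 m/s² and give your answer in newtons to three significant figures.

Take the radial direction toward the centre of the circle as positive. The component of the weight along the string toward the centre is −mg cos φ (φ measured from the bottom), so Newton's second law along the string gives T − mg cos φ = m v²/r.
cos 27.0° = 0.8910, so T = m(v²/r + g cos φ) = 2.04 × ((3.62)²/1.86 + 9.81 × 0.8910) = 2.04 × (7.045 + (8.741)) = 2.04 × 15.79 = 32.20 N.

32.2 N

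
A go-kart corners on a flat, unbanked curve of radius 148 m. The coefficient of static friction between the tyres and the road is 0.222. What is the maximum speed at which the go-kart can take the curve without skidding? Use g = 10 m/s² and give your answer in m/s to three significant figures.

On a flat curve, static friction is the only horizontal force, so it must supply the full centripetal force: μ_s m g = m v²/r.
Mass cancels: v_max = √(μ_s g r) = √(0.222 × 10.0 × 148) = √328.6 = 18.13 m/s.

18.1 m/s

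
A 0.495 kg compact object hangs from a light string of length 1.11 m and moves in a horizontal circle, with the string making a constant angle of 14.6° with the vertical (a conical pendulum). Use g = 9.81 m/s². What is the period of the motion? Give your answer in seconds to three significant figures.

2.08 s

r = L sinθ = 0.2798 m. From T sinθ = mω²r and T cosθ = mg: tanθ = ω²r/g, so ω² = g tanθ / r = g/(L cosθ).
ω = √(g/(L cosθ)) = √(9.81/(1.11 × 0.9677)) = √9.133 = 3.022 rad/s.
Period = 2π/ω = 2.079 s.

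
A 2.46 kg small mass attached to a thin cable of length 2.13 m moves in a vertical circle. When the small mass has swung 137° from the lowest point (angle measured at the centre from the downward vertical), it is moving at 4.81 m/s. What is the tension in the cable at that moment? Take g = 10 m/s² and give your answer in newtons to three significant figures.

8.73 N

Take the radial direction toward the centre of the circle as positive. The component of the weight along the string toward the centre is −mg cos φ (φ measured from the bottom), so Newton's second law along the string gives T − mg cos φ = m v²/r.
cos 137° = -0.7314, so T = m(v²/r + g cos φ) = 2.46 × ((4.81)²/2.13 + 10.0 × -0.7314) = 2.46 × (10.86 + (-7.314)) = 2.46 × 3.548 = 8.729 N.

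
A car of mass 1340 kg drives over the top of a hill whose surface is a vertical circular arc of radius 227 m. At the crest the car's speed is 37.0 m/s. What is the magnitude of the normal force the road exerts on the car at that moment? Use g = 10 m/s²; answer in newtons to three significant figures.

At the crest the centripetal acceleration points downward (toward the centre of the arc), so mg − N = mv²/r.
N = m(g − v²/r) = 1340 × (10.0 − (37.0)²/227) = 1340 × (10.0 − 6.031) = 1340 × 3.969 = 5319 N.

5320 N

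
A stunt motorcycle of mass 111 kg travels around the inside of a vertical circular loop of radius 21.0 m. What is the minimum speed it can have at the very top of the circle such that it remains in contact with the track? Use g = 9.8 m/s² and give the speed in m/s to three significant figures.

At the top, both weight mg and N point toward the centre: N + mg = mv²/r.
At minimum speed N → 0, so mg = mv_min²/r ⇒ v_min = √(g r) = √(9.8 × 21.0) = 14.35 m/s.

14.3 m/s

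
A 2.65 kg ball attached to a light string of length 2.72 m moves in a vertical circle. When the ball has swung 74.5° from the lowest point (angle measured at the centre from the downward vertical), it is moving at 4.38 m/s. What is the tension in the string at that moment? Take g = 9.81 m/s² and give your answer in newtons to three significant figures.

25.6 N

Take the radial direction toward the centre of the circle as positive. The component of the weight along the string toward the centre is −mg cos φ (φ measured from the bottom), so Newton's second law along the string gives T − mg cos φ = m v²/r.
cos 74.5° = 0.2672, so T = m(v²/r + g cos φ) = 2.65 × ((4.38)²/2.72 + 9.81 × 0.2672) = 2.65 × (7.053 + (2.622)) = 2.65 × 9.675 = 25.64 N.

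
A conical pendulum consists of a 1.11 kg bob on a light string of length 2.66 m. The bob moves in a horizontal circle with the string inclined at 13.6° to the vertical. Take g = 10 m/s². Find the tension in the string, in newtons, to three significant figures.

11.4 N

Vertically the bob has no acceleration, so T cosθ = mg.
T = mg/cosθ = 1.11 × 10.0 / cos 13.6° = 11.10/0.9720 = 11.42 N.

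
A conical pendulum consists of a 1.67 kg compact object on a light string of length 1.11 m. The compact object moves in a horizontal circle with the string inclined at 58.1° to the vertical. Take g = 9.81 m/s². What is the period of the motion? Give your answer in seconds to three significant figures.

r = L sinθ = 0.9424 m. From T sinθ = mω²r and T cosθ = mg: tanθ = ω²r/g, so ω² = g tanθ / r = g/(L cosθ).
ω = √(g/(L cosθ)) = √(9.81/(1.11 × 0.5284)) = √16.72 = 4.090 rad/s.
Period = 2π/ω = 1.536 s.

1.54 s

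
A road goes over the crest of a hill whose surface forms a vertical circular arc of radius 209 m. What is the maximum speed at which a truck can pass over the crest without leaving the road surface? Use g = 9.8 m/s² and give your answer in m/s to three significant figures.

45.3 m/s

At the crest the centre of the circle is below the truck, so the net downward (centripetal) force is mg − N = mv²/r.
The truck leaves the road when N → 0, giving v_max = √(g r) = √(9.8 × 209) = 45.26 m/s.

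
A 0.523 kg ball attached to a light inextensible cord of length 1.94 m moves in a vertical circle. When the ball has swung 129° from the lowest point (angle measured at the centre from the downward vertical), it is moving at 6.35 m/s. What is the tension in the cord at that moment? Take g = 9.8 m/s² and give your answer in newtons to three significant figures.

Take the radial direction toward the centre of the circle as positive. The component of the weight along the string toward the centre is −mg cos φ (φ measured from the bottom), so Newton's second law along the string gives T − mg cos φ = m v²/r.
cos 129° = -0.6293, so T = m(v²/r + g cos φ) = 0.523 × ((6.35)²/1.94 + 9.8 × -0.6293) = 0.523 × (20.78 + (-6.167)) = 0.523 × 14.62 = 7.645 N.

7.64 N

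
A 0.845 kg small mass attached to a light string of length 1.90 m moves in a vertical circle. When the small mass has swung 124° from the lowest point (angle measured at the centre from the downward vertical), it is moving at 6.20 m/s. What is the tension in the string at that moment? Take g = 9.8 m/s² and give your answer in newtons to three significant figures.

Take the radial direction toward the centre of the circle as positive. The component of the weight along the string toward the centre is −mg cos φ (φ measured from the bottom), so Newton's second law along the string gives T − mg cos φ = m v²/r.
cos 124° = -0.5592, so T = m(v²/r + g cos φ) = 0.845 × ((6.20)²/1.90 + 9.8 × -0.5592) = 0.845 × (20.23 + (-5.480)) = 0.845 × 14.75 = 12.47 N.

12.5 N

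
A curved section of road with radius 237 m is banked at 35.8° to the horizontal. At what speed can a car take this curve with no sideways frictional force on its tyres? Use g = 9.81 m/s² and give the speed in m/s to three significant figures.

On a frictionless banked curve, N sinθ = mv²/r and N cosθ = mg, so tanθ = v²/(rg).
v = √(r g tanθ) = √(237 × 9.81 × tan 35.8°) = √(237 × 9.81 × 0.7212) = √1677 = 40.95 m/s.

40.9 m/s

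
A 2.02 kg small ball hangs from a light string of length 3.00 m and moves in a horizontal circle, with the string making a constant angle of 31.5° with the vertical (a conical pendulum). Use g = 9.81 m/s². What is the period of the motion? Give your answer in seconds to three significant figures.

3.21 s

r = L sinθ = 1.567 m. From T sinθ = mω²r and T cosθ = mg: tanθ = ω²r/g, so ω² = g tanθ / r = g/(L cosθ).
ω = √(g/(L cosθ)) = √(9.81/(3.00 × 0.8526)) = √3.835 = 1.958 rad/s.
Period = 2π/ω = 3.208 s.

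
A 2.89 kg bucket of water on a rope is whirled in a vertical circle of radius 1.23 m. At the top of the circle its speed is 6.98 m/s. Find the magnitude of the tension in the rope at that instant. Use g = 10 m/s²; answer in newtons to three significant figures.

85.6 N

At the top, both T and the weight mg point inward (toward the centre), so T + mg = mv²/r.
T = m(v²/r − g) = 2.89 × ((6.98)²/1.23 − 10.0) = 2.89 × (39.61 − 10.0) = 2.89 × 29.61 = 85.57 N.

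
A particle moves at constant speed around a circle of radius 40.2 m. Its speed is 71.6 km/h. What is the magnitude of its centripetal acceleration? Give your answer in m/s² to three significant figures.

v = 71.6 km/h = 71.6/3.6 = 19.89 m/s.
a_c = v²/r = (19.89)²/40.2 = 395.6/40.2 = 9.840 m/s².

9.84 m/s²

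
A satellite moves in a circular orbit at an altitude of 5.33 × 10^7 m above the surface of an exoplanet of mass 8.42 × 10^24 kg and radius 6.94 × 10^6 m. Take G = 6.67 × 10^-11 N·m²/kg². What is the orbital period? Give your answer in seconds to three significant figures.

r = R + h = 6.94 × 10^6 + 5.33 × 10^7 = 6.024 × 10^7 m. Gravity provides the centripetal force: G M m / r² = m v² / r ⇒ v = √(GM/r) = 3053 m/s.
T = 2πr/v = 2π × 6.024 × 10^7 / 3053 = 124000 s.

124000 s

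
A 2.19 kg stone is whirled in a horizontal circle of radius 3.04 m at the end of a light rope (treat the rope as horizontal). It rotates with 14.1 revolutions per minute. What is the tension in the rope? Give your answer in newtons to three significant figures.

ω = 14.1 rev/min × 2π/60 = 1.477 rad/s, so v = ωr = 1.477 × 3.04 = 4.489 m/s.
The tension is the only horizontal force, so it supplies the full centripetal force: T = m v²/r = 2.19 × (4.489)²/3.04 = 2.19 × 20.15/3.04 = 14.51 N.

14.5 N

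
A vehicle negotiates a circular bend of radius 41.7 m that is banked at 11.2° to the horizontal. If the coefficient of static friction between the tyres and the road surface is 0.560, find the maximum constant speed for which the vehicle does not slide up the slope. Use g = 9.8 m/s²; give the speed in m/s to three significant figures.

18.7 m/s

At the maximum speed, friction acts down the slope at its limiting value f = μN. Radially (horizontal, toward centre): N sinθ + μN cosθ = mv²/r. Vertically: N cosθ − μN sinθ = mg.
Dividing: v² = r g (sinθ + μcosθ)/(cosθ − μsinθ).
sinθ + μcosθ = 0.1942 + 0.560×0.9810 = 0.7436; cosθ − μsinθ = 0.9810 − 0.560×0.1942 = 0.8722.
v² = 41.7 × 9.8 × 0.7436/0.8722 = 348.4 m²/s², so v = 18.67 m/s.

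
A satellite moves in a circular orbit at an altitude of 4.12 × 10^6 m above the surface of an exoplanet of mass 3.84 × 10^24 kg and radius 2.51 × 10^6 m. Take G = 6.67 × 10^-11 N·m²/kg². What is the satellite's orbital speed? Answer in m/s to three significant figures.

6220 m/s

Orbital radius r = R + h = 2.51 × 10^6 + 4.12 × 10^6 = 6.630 × 10^6 m.
Gravity supplies the centripetal force: G M m / r² = m v² / r, so v = √(GM/r).
v = √(6.67 × 10^-11 × 3.84 × 10^24 / 6.630 × 10^6) = √(3.863 × 10^7) = 6215 m/s.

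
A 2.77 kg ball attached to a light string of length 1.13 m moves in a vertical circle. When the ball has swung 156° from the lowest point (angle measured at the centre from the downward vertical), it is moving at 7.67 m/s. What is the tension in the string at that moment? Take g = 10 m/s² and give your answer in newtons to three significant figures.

Take the radial direction toward the centre of the circle as positive. The component of the weight along the string toward the centre is −mg cos φ (φ measured from the bottom), so Newton's second law along the string gives T − mg cos φ = m v²/r.
cos 156° = -0.9135, so T = m(v²/r + g cos φ) = 2.77 × ((7.67)²/1.13 + 10.0 × -0.9135) = 2.77 × (52.06 + (-9.135)) = 2.77 × 42.93 = 118.9 N.

119 N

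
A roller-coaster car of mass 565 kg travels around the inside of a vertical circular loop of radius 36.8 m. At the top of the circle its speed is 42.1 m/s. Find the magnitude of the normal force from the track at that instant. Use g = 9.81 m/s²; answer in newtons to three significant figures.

At the top, both N and the weight mg point inward (toward the centre), so N + mg = mv²/r.
N = m(v²/r − g) = 565 × ((42.1)²/36.8 − 9.81) = 565 × (48.16 − 9.81) = 565 × 38.35 = 21670 N.

21700 N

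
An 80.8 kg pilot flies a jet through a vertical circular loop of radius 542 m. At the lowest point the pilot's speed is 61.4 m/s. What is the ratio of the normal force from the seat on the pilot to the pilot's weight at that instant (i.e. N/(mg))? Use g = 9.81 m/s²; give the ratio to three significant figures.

At the bottom, N − mg = mv²/r, so N = m(v²/r + g) and N/(mg) = v²/(rg) + 1 = (61.4)²/(542 × 9.81) + 1 = 0.7090 + 1 = 1.709.

1.71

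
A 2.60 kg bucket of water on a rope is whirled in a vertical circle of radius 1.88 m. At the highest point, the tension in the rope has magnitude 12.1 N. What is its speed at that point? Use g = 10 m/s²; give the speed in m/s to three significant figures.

5.25 m/s

At the top, T + mg = mv²/r, so v = √(r(T/m + g)) = √(1.88 × (12.1/2.60 + 10.0)) = √(1.88 × 14.65) = √27.55 = 5.249 m/s.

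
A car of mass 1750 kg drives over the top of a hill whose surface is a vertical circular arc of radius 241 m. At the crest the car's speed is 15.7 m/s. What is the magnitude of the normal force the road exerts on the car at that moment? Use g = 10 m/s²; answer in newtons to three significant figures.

15700 N

At the crest the centripetal acceleration points downward (toward the centre of the arc), so mg − N = mv²/r.
N = m(g − v²/r) = 1750 × (10.0 − (15.7)²/241) = 1750 × (10.0 − 1.023) = 1750 × 8.977 = 15710 N.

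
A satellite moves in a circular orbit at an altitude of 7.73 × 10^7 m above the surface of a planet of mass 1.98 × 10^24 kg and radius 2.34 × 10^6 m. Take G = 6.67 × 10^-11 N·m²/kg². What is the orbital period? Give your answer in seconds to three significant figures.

r = R + h = 2.34 × 10^6 + 7.73 × 10^7 = 7.964 × 10^7 m. Gravity provides the centripetal force: G M m / r² = m v² / r ⇒ v = √(GM/r) = 1288 m/s.
T = 2πr/v = 2π × 7.964 × 10^7 / 1288 = 388600 s.

389000 s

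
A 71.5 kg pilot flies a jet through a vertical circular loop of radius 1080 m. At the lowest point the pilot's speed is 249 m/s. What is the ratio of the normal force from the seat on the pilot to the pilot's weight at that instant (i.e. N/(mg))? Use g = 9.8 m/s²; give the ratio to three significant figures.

6.86

At the bottom, N − mg = mv²/r, so N = m(v²/r + g) and N/(mg) = v²/(rg) + 1 = (249)²/(1080 × 9.8) + 1 = 5.858 + 1 = 6.858.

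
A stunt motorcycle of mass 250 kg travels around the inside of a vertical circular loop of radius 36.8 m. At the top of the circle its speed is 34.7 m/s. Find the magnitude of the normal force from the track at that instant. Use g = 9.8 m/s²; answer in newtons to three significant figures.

5730 N

At the top, both N and the weight mg point inward (toward the centre), so N + mg = mv²/r.
N = m(v²/r − g) = 250 × ((34.7)²/36.8 − 9.8) = 250 × (32.72 − 9.8) = 250 × 22.92 = 5730 N.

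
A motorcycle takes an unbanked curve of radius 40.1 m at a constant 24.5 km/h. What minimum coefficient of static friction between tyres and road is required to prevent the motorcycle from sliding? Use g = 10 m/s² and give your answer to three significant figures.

v = 24.5/3.6 = 6.806 m/s.
Friction provides the centripetal force: μ_s m g = m v²/r, so μ_s = v²/(g r) = (6.806)²/(10.0 × 40.1) = 46.32/401.0 = 0.1155.

0.116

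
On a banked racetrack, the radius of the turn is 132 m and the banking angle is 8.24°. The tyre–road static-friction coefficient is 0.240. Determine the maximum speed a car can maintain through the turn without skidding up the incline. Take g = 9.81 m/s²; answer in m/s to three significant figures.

22.7 m/s

At the maximum speed, friction acts down the slope at its limiting value f = μN. Radially (horizontal, toward centre): N sinθ + μN cosθ = mv²/r. Vertically: N cosθ − μN sinθ = mg.
Dividing: v² = r g (sinθ + μcosθ)/(cosθ − μsinθ).
sinθ + μcosθ = 0.1433 + 0.240×0.9897 = 0.3808; cosθ − μsinθ = 0.9897 − 0.240×0.1433 = 0.9553.
v² = 132 × 9.81 × 0.3808/0.9553 = 516.2 m²/s², so v = 22.72 m/s.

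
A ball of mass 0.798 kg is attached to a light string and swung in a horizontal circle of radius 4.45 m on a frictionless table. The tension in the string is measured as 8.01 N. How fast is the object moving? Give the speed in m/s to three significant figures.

6.68 m/s

T = m v²/r ⇒ v = √(T r / m) = √(8.01 × 4.45 / 0.798) = √44.67 = 6.683 m/s.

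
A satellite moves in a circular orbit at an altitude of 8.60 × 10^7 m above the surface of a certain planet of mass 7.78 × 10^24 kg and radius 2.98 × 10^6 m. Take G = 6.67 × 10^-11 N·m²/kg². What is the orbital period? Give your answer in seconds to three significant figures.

232000 s

r = R + h = 2.98 × 10^6 + 8.60 × 10^7 = 8.898 × 10^7 m. Gravity provides the centripetal force: G M m / r² = m v² / r ⇒ v = √(GM/r) = 2415 m/s.
T = 2πr/v = 2π × 8.898 × 10^7 / 2415 = 231500 s.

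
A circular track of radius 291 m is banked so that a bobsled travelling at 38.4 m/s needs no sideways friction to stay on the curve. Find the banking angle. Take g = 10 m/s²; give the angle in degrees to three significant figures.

With no friction, the horizontal component of the normal force provides the centripetal force: N sinθ = mv²/r, while N cosθ = mg vertically.
Dividing: tanθ = v²/(r g) = (38.4)²/(291 × 10.0) = 1475/2910 = 0.5067.
θ = arctan(0.5067) = 26.87°.

26.9°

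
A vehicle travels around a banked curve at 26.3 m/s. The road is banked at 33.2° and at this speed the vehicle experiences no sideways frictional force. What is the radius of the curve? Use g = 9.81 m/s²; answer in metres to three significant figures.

Frictionless banking: tanθ = v²/(rg), so r = v²/(g tanθ).
r = (26.3)²/(9.81 × tan 33.2°) = 691.7/(9.81 × 0.6544) = 691.7/6.419 = 107.7 m.

108 m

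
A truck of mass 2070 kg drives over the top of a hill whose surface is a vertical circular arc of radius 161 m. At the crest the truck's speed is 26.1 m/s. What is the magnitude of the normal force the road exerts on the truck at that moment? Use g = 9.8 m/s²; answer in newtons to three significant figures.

At the crest the centripetal acceleration points downward (toward the centre of the arc), so mg − N = mv²/r.
N = m(g − v²/r) = 2070 × (9.8 − (26.1)²/161) = 2070 × (9.8 − 4.231) = 2070 × 5.569 = 11530 N.

11500 N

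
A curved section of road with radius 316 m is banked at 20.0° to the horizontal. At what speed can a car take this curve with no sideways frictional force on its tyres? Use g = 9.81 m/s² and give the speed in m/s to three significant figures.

On a frictionless banked curve, N sinθ = mv²/r and N cosθ = mg, so tanθ = v²/(rg).
v = √(r g tanθ) = √(316 × 9.81 × tan 20.0°) = √(316 × 9.81 × 0.3640) = √1128 = 33.59 m/s.

33.6 m/s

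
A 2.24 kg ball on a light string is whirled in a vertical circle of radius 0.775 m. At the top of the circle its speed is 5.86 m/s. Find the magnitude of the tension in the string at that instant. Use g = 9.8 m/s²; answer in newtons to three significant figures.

At the top, both T and the weight mg point inward (toward the centre), so T + mg = mv²/r.
T = m(v²/r − g) = 2.24 × ((5.86)²/0.775 − 9.8) = 2.24 × (44.31 − 9.8) = 2.24 × 34.51 = 77.30 N.

77.3 N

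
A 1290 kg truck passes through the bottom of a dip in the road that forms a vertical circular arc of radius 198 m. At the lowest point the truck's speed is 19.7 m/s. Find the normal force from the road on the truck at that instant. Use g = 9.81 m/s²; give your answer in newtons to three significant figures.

15200 N

At the lowest point, N points up (toward the centre) and the weight mg points down (away from the centre), so the net inward force is N − mg = mv²/r.
N = m(v²/r + g) = 1290 × ((19.7)²/198 + 9.81) = 1290 × (1.960 + 9.81) = 1290 × 11.77 = 15180 N.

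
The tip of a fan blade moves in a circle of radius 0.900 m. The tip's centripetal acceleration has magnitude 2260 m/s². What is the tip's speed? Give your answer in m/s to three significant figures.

a_c = v²/r ⇒ v = √(a_c · r) = √(2260 × 0.900) = √2034 = 45.10 m/s.

45.1 m/s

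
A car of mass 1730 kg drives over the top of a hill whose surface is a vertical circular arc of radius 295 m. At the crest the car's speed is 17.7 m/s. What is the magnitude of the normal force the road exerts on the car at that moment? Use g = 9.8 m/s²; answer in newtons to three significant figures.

15100 N

At the crest the centripetal acceleration points downward (toward the centre of the arc), so mg − N = mv²/r.
N = m(g − v²/r) = 1730 × (9.8 − (17.7)²/295) = 1730 × (9.8 − 1.062) = 1730 × 8.738 = 15120 N.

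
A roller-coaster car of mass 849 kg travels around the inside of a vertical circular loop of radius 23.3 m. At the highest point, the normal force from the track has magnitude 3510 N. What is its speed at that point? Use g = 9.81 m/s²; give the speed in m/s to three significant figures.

At the top, N + mg = mv²/r, so v = √(r(N/m + g)) = √(23.3 × (3510/849 + 9.81)) = √(23.3 × 13.94) = √324.9 = 18.03 m/s.

18.0 m/s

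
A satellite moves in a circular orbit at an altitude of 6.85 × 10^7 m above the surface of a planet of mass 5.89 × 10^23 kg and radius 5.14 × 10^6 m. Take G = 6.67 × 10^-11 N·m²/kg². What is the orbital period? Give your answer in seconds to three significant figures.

633000 s

r = R + h = 5.14 × 10^6 + 6.85 × 10^7 = 7.364 × 10^7 m. Gravity provides the centripetal force: G M m / r² = m v² / r ⇒ v = √(GM/r) = 730.4 m/s.
T = 2πr/v = 2π × 7.364 × 10^7 / 730.4 = 633500 s.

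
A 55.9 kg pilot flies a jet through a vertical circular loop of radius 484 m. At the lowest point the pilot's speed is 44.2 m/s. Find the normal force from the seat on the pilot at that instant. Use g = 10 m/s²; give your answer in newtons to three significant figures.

At the lowest point, N points up (toward the centre) and the weight mg points down (away from the centre), so the net inward force is N − mg = mv²/r.
N = m(v²/r + g) = 55.9 × ((44.2)²/484 + 10.0) = 55.9 × (4.036 + 10.0) = 55.9 × 14.04 = 784.6 N.

785 N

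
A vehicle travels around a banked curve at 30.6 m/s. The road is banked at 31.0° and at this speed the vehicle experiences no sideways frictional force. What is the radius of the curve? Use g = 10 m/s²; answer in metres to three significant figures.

156 m

Frictionless banking: tanθ = v²/(rg), so r = v²/(g tanθ).
r = (30.6)²/(10.0 × tan 31.0°) = 936.4/(10.0 × 0.6009) = 936.4/6.009 = 155.8 m.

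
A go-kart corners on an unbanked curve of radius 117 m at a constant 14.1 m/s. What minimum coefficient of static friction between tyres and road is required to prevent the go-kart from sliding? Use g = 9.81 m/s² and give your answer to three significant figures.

0.173

Friction provides the centripetal force: μ_s m g = m v²/r, so μ_s = v²/(g r) = (14.10)²/(9.81 × 117) = 198.8/1148 = 0.1732.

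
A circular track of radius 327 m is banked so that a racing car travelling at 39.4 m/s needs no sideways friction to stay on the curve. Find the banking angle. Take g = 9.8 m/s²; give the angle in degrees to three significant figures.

With no friction, the horizontal component of the normal force provides the centripetal force: N sinθ = mv²/r, while N cosθ = mg vertically.
Dividing: tanθ = v²/(r g) = (39.4)²/(327 × 9.8) = 1552/3205 = 0.4844.
θ = arctan(0.4844) = 25.85°.

25.8°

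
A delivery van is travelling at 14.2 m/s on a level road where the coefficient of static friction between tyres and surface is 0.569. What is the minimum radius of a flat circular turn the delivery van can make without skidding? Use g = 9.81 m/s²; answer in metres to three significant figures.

At the limit, μ_s m g = m v²/r, so r_min = v²/(μ_s g) = (14.2)²/(0.569 × 9.81) = 201.6/5.582 = 36.12 m.

36.1 m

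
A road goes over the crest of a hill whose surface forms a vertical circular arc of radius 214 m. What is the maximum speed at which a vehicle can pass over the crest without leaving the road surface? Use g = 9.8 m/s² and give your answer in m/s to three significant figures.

At the crest the centre of the circle is below the vehicle, so the net downward (centripetal) force is mg − N = mv²/r.
The vehicle leaves the road when N → 0, giving v_max = √(g r) = √(9.8 × 214) = 45.80 m/s.

45.8 m/s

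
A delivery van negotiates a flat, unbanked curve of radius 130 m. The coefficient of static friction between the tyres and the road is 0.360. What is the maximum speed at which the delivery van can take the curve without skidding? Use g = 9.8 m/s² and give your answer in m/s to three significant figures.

21.4 m/s

On a flat curve, static friction is the only horizontal force, so it must supply the full centripetal force: μ_s m g = m v²/r.
Mass cancels: v_max = √(μ_s g r) = √(0.360 × 9.8 × 130) = √458.6 = 21.42 m/s.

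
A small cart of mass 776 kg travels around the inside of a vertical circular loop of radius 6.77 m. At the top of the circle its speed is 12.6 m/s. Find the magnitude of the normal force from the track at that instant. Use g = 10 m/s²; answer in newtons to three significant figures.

10400 N

At the top, both N and the weight mg point inward (toward the centre), so N + mg = mv²/r.
N = m(v²/r − g) = 776 × ((12.6)²/6.77 − 10.0) = 776 × (23.45 − 10.0) = 776 × 13.45 = 10440 N.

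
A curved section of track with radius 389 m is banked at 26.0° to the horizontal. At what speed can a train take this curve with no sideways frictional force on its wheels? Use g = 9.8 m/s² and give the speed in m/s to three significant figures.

On a frictionless banked curve, N sinθ = mv²/r and N cosθ = mg, so tanθ = v²/(rg).
v = √(r g tanθ) = √(389 × 9.8 × tan 26.0°) = √(389 × 9.8 × 0.4877) = √1859 = 43.12 m/s.

43.1 m/s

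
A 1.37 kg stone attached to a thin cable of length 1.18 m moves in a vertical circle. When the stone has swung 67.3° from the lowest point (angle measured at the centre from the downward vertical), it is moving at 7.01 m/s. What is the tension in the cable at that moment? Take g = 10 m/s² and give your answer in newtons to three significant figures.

Take the radial direction toward the centre of the circle as positive. The component of the weight along the string toward the centre is −mg cos φ (φ measured from the bottom), so Newton's second law along the string gives T − mg cos φ = m v²/r.
cos 67.3° = 0.3859, so T = m(v²/r + g cos φ) = 1.37 × ((7.01)²/1.18 + 10.0 × 0.3859) = 1.37 × (41.64 + (3.859)) = 1.37 × 45.50 = 62.34 N.

62.3 N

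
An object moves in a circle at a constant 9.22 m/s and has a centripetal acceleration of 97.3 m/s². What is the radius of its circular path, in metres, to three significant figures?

a_c = v²/r ⇒ r = v²/a_c = (9.22)²/97.3 = 85.01/97.3 = 0.8737 m.

0.874 m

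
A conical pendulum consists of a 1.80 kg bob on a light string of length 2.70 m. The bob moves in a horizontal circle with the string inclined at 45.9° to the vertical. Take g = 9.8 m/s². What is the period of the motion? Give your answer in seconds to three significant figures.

r = L sinθ = 1.939 m. From T sinθ = mω²r and T cosθ = mg: tanθ = ω²r/g, so ω² = g tanθ / r = g/(L cosθ).
ω = √(g/(L cosθ)) = √(9.8/(2.70 × 0.6959)) = √5.216 = 2.284 rad/s.
Period = 2π/ω = 2.751 s.

2.75 s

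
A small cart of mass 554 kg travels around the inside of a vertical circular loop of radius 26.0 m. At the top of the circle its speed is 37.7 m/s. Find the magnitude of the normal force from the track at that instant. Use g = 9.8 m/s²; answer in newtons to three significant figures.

At the top, both N and the weight mg point inward (toward the centre), so N + mg = mv²/r.
N = m(v²/r − g) = 554 × ((37.7)²/26.0 − 9.8) = 554 × (54.67 − 9.8) = 554 × 44.87 = 24860 N.

24900 N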